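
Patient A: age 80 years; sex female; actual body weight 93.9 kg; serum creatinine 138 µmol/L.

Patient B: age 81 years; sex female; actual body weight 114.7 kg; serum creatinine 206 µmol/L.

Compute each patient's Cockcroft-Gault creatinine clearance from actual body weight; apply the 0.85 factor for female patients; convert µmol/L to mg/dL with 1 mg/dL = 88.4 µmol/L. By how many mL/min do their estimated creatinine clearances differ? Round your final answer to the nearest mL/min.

Patient A: SCr = 138 / 88.4 = 1.561 mg/dL
Patient A: CrCl = (140 − 80) × 93.9 / (72 × 1.561) × 0.85 = 5634.0 / 112.39 × 0.85 ≈ 42.6 mL/min
Patient B: SCr = 206 / 88.4 = 2.33 mg/dL
Patient B: CrCl = (140 − 81) × 114.7 / (72 × 2.33) × 0.85 = 6767.3 / 167.76 × 0.85 ≈ 34.3 mL/min
|42.6 − 34.3| = 8.3 mL/min

8 mL/min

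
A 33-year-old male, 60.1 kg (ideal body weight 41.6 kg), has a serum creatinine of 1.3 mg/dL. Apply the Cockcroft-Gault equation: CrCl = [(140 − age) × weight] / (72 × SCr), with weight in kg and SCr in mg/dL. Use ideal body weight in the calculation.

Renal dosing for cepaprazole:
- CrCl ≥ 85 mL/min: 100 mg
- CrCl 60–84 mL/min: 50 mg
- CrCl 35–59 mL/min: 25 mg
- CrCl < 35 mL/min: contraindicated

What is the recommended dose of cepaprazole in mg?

CrCl = (140 − 33) × 41.6 / (72 × 1.3) = 4451.2 / 93.60 ≈ 47.6 mL/min
CrCl ≈ 48 mL/min → bracket 35–59 mL/min.
Dose for this bracket: 25 mg.

25 mg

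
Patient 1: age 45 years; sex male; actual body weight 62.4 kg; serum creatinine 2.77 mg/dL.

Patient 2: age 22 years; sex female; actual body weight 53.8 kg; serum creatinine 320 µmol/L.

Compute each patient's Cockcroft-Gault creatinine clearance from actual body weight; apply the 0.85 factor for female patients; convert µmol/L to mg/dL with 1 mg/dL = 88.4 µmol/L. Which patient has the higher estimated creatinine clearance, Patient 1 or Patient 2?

Patient 1: CrCl = (140 − 45) × 62.4 / (72 × 2.77) = 5928.0 / 199.44 ≈ 29.7 mL/min
Patient 2: SCr = 320 / 88.4 = 3.62 mg/dL
Patient 2: CrCl = (140 − 22) × 53.8 / (72 × 3.62) × 0.85 = 6348.4 / 260.64 × 0.85 ≈ 20.7 mL/min
29.7 vs 20.7 mL/min → Patient 1 is higher.

Patient 1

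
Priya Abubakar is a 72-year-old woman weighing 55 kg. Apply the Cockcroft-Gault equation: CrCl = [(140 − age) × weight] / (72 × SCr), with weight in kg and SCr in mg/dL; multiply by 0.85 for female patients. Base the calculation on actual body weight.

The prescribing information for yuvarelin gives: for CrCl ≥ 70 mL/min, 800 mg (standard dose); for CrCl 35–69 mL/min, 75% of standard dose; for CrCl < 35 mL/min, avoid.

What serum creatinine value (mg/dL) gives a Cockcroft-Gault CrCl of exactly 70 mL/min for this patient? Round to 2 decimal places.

Standard dose requires CrCl ≥ 70 mL/min.
Set (140 − 72) × 55 × 0.85 / (72 × SCr) = 70
SCr = (140 − 72) × 55 × 0.85 / (72 × 70) = 0.631 mg/dL

0.63 mg/dL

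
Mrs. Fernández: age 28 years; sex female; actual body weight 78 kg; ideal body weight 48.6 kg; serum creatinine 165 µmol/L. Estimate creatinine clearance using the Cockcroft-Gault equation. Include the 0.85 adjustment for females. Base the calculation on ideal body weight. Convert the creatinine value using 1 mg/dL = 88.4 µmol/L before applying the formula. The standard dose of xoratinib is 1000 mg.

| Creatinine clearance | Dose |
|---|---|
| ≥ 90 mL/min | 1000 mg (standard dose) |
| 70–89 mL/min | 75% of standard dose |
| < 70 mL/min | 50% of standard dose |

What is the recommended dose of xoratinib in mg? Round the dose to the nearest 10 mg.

500 mg

SCr = 165 / 88.4 = 1.867 mg/dL
CrCl = (140 − 28) × 48.6 / (72 × 1.867) × 0.85 = 5443.2 / 134.42 × 0.85 ≈ 34.4 mL/min
CrCl ≈ 34 mL/min → bracket < 70 mL/min.
50% of 1000 mg = 500 mg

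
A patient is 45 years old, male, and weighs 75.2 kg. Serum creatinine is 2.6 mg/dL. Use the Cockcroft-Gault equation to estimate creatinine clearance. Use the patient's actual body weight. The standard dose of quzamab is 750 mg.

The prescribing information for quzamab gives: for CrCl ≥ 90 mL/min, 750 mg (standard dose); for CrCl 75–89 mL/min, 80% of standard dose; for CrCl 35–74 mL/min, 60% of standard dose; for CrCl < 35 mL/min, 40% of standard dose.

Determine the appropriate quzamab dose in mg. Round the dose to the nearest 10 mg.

CrCl = (140 − 45) × 75.2 / (72 × 2.6) = 7144.0 / 187.20 ≈ 38.2 mL/min
CrCl ≈ 38 mL/min → bracket 35–74 mL/min.
60% of 750 mg = 450 mg

450 mg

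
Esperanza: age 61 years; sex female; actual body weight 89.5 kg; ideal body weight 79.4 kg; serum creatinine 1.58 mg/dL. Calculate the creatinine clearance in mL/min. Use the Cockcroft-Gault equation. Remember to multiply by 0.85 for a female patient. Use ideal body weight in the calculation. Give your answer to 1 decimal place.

CrCl = (140 − 61) × 79.4 / (72 × 1.58) × 0.85 = 6272.6 / 113.76 × 0.85 ≈ 46.9 mL/min

46.9 mL/min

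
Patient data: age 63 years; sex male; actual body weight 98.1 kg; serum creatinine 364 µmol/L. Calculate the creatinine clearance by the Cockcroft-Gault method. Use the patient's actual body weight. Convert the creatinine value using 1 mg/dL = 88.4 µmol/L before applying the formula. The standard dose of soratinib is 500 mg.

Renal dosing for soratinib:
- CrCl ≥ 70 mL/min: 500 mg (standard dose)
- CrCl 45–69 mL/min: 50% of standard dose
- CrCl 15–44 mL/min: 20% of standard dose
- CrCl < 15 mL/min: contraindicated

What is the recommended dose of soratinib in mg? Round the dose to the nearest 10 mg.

100 mg

SCr = 364 / 88.4 = 4.118 mg/dL
CrCl = (140 − 63) × 98.1 / (72 × 4.118) = 7553.7 / 296.50 ≈ 25.5 mL/min
CrCl ≈ 25 mL/min → bracket 15–44 mL/min.
20% of 500 mg = 100 mg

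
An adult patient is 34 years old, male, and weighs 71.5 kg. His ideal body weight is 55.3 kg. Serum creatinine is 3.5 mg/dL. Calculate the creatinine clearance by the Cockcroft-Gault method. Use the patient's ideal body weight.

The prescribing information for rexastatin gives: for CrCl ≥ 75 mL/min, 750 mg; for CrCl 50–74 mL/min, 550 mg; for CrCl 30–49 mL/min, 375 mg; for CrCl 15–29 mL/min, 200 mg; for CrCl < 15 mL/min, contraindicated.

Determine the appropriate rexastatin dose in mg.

200 mg

CrCl = (140 − 34) × 55.3 / (72 × 3.5) = 5861.8 / 252.00 ≈ 23.3 mL/min
CrCl ≈ 23 mL/min → bracket 15–29 mL/min.
Dose for this bracket: 200 mg.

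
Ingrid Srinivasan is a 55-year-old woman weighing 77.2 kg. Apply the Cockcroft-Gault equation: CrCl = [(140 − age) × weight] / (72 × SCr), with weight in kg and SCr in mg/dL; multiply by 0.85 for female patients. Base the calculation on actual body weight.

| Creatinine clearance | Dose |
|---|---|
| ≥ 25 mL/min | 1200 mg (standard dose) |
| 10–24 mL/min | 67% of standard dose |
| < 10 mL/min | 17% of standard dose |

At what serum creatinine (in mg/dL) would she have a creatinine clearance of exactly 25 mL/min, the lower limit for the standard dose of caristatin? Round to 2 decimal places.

Standard dose requires CrCl ≥ 25 mL/min.
Set (140 − 55) × 77.2 × 0.85 / (72 × SCr) = 25
SCr = (140 − 55) × 77.2 × 0.85 / (72 × 25) = 3.099 mg/dL

3.10 mg/dL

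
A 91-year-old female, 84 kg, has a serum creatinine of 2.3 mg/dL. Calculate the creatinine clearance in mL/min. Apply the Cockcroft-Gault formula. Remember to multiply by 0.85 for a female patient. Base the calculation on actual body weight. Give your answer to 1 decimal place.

21.1 mL/min

CrCl = (140 − 91) × 84 / (72 × 2.3) × 0.85 = 4116.0 / 165.60 × 0.85 ≈ 21.1 mL/min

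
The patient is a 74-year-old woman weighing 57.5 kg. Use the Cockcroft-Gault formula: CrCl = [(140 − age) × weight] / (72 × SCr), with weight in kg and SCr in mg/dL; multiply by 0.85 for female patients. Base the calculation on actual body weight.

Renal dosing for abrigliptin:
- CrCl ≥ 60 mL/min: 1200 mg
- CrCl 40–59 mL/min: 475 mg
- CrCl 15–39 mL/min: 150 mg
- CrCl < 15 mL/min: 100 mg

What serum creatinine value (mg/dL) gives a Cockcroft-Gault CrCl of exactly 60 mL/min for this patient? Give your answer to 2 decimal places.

Standard dose requires CrCl ≥ 60 mL/min.
Set (140 − 74) × 57.5 × 0.85 / (72 × SCr) = 60
SCr = (140 − 74) × 57.5 × 0.85 / (72 × 60) = 0.747 mg/dL

0.75 mg/dL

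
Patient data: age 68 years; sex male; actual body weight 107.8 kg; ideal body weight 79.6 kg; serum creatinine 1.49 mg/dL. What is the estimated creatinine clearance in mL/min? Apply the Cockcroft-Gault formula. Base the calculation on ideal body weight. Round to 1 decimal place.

53.4 mL/min

CrCl = (140 − 68) × 79.6 / (72 × 1.49) = 5731.2 / 107.28 ≈ 53.4 mL/min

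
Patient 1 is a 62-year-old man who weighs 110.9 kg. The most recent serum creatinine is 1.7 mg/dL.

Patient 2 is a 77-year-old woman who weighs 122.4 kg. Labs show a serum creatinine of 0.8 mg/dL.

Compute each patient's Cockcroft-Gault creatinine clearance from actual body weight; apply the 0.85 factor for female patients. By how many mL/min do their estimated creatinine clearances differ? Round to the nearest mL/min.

43 mL/min

Patient 1: CrCl = (140 − 62) × 110.9 / (72 × 1.7) = 8650.2 / 122.40 ≈ 70.7 mL/min
Patient 2: CrCl = (140 − 77) × 122.4 / (72 × 0.8) × 0.85 = 7711.2 / 57.60 × 0.85 ≈ 113.8 mL/min
|70.7 − 113.8| = 43.1 mL/min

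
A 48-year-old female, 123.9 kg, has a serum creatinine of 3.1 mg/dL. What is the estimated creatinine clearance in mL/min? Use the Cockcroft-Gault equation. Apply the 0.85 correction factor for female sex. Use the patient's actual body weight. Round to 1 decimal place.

CrCl = (140 − 48) × 123.9 / (72 × 3.1) × 0.85 = 11398.8 / 223.20 × 0.85 ≈ 43.4 mL/min

43.4 mL/min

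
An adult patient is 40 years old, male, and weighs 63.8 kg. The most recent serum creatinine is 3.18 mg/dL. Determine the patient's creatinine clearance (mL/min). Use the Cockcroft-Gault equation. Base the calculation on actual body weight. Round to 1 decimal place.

27.9 mL/min

CrCl = (140 − 40) × 63.8 / (72 × 3.18) = 6380.0 / 228.96 ≈ 27.9 mL/min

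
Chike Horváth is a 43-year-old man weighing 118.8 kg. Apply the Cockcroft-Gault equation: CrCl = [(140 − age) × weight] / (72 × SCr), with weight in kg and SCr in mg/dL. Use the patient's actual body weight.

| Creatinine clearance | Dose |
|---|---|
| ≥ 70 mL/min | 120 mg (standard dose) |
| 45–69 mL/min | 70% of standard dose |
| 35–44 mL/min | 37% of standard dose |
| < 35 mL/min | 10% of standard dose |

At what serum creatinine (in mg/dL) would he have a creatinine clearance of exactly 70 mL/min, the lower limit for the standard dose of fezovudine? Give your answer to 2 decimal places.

Standard dose requires CrCl ≥ 70 mL/min.
Set (140 − 43) × 118.8 / (72 × SCr) = 70
SCr = (140 − 43) × 118.8 / (72 × 70) = 2.286 mg/dL

2.29 mg/dL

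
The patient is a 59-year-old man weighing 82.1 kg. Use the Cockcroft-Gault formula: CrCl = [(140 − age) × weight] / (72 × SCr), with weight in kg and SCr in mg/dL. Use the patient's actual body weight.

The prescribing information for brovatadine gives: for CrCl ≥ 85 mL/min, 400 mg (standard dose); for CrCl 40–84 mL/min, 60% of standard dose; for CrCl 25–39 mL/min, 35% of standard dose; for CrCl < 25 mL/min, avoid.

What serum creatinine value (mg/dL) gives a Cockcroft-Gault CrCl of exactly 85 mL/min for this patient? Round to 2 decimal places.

1.09 mg/dL

Standard dose requires CrCl ≥ 85 mL/min.
Set (140 − 59) × 82.1 / (72 × SCr) = 85
SCr = (140 − 59) × 82.1 / (72 × 85) = 1.087 mg/dL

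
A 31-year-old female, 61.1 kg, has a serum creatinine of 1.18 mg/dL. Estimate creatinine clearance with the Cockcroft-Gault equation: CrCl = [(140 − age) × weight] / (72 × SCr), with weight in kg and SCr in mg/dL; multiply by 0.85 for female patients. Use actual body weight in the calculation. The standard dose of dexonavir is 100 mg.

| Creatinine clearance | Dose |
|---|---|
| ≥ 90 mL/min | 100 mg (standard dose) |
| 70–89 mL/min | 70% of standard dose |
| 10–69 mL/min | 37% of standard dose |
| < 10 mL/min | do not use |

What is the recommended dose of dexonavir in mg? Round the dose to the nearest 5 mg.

CrCl = (140 − 31) × 61.1 / (72 × 1.18) × 0.85 = 6659.9 / 84.96 × 0.85 ≈ 66.6 mL/min
CrCl ≈ 67 mL/min → bracket 10–69 mL/min.
37% of 100 mg = 37 mg → 35 mg

35 mg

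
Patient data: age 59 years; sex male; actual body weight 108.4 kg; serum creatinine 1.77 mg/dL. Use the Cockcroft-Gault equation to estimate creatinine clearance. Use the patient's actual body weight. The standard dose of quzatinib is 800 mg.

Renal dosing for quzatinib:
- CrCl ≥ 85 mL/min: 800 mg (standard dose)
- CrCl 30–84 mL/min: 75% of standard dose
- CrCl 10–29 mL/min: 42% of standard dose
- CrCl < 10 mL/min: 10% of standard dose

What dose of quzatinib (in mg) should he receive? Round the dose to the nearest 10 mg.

CrCl = (140 − 59) × 108.4 / (72 × 1.77) = 8780.4 / 127.44 ≈ 68.9 mL/min
CrCl ≈ 69 mL/min → bracket 30–84 mL/min.
75% of 800 mg = 600 mg

600 mg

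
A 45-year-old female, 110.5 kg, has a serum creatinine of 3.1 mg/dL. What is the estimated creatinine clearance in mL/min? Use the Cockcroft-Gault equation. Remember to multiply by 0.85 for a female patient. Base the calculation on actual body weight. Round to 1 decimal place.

CrCl = (140 − 45) × 110.5 / (72 × 3.1) × 0.85 = 10497.5 / 223.20 × 0.85 ≈ 40.0 mL/min

40.0 mL/min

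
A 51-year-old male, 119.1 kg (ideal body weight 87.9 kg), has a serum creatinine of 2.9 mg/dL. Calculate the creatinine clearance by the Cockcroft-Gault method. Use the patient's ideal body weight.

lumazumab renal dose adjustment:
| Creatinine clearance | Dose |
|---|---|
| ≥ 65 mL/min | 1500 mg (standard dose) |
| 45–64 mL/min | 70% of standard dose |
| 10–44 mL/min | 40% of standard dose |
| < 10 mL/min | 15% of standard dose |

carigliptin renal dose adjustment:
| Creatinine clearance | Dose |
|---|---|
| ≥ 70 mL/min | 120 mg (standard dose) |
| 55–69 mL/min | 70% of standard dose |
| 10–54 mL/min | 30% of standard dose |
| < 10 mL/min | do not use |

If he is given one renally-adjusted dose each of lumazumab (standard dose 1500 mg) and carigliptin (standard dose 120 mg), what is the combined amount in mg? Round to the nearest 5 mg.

635 mg

CrCl = (140 − 51) × 87.9 / (72 × 2.9) = 7823.1 / 208.80 ≈ 37.5 mL/min
CrCl ≈ 37 mL/min.
lumazumab: 10–44 mL/min → 40% of 1500 mg = 600 mg.
carigliptin: 10–54 mL/min → 30% of 120 mg = 36 mg.
Total = 600 + 36 = 636 mg.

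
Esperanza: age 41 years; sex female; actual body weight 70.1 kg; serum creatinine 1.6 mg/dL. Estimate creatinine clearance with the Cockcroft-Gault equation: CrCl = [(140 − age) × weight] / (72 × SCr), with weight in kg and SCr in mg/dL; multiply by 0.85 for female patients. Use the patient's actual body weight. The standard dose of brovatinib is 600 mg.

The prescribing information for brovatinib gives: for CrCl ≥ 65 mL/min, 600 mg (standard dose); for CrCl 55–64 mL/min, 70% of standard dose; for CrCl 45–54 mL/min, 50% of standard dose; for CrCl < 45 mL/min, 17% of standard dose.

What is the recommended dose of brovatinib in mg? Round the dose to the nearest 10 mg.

CrCl = (140 − 41) × 70.1 / (72 × 1.6) × 0.85 = 6939.9 / 115.20 × 0.85 ≈ 51.2 mL/min
CrCl ≈ 51 mL/min → bracket 45–54 mL/min.
50% of 600 mg = 300 mg

300 mg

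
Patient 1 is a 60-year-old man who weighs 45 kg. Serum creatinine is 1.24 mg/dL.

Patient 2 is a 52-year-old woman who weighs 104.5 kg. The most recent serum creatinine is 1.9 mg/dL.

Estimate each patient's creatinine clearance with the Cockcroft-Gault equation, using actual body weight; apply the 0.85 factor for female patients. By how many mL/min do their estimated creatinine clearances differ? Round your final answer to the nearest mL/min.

Patient 1: CrCl = (140 − 60) × 45 / (72 × 1.24) = 3600.0 / 89.28 ≈ 40.3 mL/min
Patient 2: CrCl = (140 − 52) × 104.5 / (72 × 1.9) × 0.85 = 9196.0 / 136.80 × 0.85 ≈ 57.1 mL/min
|40.3 − 57.1| = 16.8 mL/min

17 mL/min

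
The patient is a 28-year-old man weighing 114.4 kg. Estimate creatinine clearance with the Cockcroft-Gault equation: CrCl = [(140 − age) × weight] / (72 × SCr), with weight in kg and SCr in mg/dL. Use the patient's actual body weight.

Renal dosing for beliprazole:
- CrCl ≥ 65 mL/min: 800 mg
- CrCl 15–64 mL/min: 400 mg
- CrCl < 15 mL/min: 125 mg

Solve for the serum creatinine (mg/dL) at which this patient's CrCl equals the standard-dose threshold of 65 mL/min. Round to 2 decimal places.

2.74 mg/dL

Standard dose requires CrCl ≥ 65 mL/min.
Set (140 − 28) × 114.4 / (72 × SCr) = 65
SCr = (140 − 28) × 114.4 / (72 × 65) = 2.738 mg/dL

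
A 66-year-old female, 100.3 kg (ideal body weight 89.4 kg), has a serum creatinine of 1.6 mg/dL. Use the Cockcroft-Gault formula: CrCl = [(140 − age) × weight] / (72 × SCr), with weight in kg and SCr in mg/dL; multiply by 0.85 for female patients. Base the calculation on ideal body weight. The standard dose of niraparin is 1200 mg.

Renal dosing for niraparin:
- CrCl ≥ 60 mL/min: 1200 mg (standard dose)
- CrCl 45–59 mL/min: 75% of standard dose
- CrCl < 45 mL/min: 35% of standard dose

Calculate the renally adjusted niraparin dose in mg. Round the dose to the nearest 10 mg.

900 mg

CrCl = (140 − 66) × 89.4 / (72 × 1.6) × 0.85 = 6615.6 / 115.20 × 0.85 ≈ 48.8 mL/min
CrCl ≈ 49 mL/min → bracket 45–59 mL/min.
75% of 1200 mg = 900 mg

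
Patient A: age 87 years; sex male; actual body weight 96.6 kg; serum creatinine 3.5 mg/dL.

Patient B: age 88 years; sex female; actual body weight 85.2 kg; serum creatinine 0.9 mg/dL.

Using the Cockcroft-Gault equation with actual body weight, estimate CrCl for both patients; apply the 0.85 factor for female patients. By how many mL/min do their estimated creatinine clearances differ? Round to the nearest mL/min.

38 mL/min

Patient A: CrCl = (140 − 87) × 96.6 / (72 × 3.5) = 5119.8 / 252.00 ≈ 20.3 mL/min
Patient B: CrCl = (140 − 88) × 85.2 / (72 × 0.9) × 0.85 = 4430.4 / 64.80 × 0.85 ≈ 58.1 mL/min
|20.3 − 58.1| = 37.8 mL/min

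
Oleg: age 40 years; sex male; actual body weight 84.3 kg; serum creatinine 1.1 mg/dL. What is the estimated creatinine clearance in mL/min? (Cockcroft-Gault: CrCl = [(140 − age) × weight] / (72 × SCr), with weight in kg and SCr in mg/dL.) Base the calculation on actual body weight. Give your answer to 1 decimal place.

106.4 mL/min

CrCl = (140 − 40) × 84.3 / (72 × 1.1) = 8430.0 / 79.20 ≈ 106.4 mL/min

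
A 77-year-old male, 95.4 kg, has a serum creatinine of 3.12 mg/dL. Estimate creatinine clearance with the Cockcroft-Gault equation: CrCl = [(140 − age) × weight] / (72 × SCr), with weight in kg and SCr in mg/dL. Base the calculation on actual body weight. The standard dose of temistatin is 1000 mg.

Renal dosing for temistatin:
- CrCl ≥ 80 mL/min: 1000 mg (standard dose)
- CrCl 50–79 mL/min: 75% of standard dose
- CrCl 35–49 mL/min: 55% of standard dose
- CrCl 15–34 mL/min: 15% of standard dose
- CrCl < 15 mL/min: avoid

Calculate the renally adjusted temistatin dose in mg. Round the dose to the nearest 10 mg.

150 mg

CrCl = (140 − 77) × 95.4 / (72 × 3.12) = 6010.2 / 224.64 ≈ 26.8 mL/min
CrCl ≈ 27 mL/min → bracket 15–34 mL/min.
15% of 1000 mg = 150 mg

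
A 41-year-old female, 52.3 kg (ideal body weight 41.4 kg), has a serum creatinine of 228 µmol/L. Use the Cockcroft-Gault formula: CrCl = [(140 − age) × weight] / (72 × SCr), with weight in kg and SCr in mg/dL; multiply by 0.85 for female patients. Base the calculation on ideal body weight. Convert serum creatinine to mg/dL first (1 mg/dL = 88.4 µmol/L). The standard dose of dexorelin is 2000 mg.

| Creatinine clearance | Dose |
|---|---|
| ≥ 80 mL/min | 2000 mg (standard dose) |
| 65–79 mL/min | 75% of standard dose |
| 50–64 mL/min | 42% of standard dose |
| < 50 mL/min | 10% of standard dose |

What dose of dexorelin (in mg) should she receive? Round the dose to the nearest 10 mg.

SCr = 228 / 88.4 = 2.579 mg/dL
CrCl = (140 − 41) × 41.4 / (72 × 2.579) × 0.85 = 4098.6 / 185.69 × 0.85 ≈ 18.8 mL/min
CrCl ≈ 19 mL/min → bracket < 50 mL/min.
10% of 2000 mg = 200 mg

200 mg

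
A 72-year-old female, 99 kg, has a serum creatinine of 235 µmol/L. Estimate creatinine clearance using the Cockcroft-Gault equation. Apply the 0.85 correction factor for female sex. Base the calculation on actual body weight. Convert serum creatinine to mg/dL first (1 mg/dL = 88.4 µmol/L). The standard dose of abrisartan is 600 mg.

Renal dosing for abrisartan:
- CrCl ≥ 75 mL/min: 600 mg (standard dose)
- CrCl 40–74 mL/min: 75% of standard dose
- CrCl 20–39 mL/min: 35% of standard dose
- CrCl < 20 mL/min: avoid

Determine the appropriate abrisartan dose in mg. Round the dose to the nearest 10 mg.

210 mg

SCr = 235 / 88.4 = 2.658 mg/dL
CrCl = (140 − 72) × 99 / (72 × 2.658) × 0.85 = 6732.0 / 191.38 × 0.85 ≈ 29.9 mL/min
CrCl ≈ 30 mL/min → bracket 20–39 mL/min.
35% of 600 mg = 210 mg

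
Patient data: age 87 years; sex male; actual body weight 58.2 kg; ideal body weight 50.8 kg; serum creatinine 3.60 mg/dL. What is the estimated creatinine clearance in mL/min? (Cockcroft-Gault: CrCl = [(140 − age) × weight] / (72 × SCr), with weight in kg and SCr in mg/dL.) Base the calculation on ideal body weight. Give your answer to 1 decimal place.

10.4 mL/min

CrCl = (140 − 87) × 50.8 / (72 × 3.6) = 2692.4 / 259.20 ≈ 10.4 mL/min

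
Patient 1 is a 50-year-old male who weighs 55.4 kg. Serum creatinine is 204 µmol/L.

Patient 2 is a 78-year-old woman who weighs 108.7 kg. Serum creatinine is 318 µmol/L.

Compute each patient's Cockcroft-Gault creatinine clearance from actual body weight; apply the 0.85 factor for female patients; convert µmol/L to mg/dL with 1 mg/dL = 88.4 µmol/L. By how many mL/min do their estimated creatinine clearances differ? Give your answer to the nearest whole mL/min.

8 mL/min

Patient 1: SCr = 204 / 88.4 = 2.308 mg/dL
Patient 1: CrCl = (140 − 50) × 55.4 / (72 × 2.308) = 4986.0 / 166.18 ≈ 30.0 mL/min
Patient 2: SCr = 318 / 88.4 = 3.597 mg/dL
Patient 2: CrCl = (140 − 78) × 108.7 / (72 × 3.597) × 0.85 = 6739.4 / 258.98 × 0.85 ≈ 22.1 mL/min
|30.0 − 22.1| = 7.9 mL/min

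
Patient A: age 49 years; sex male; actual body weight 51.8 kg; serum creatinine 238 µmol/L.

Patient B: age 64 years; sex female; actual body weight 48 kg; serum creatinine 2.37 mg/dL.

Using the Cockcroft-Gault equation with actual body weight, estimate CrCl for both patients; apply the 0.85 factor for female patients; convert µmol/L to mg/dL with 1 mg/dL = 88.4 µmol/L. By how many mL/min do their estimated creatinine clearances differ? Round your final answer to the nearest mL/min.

6 mL/min

Patient A: SCr = 238 / 88.4 = 2.692 mg/dL
Patient A: CrCl = (140 − 49) × 51.8 / (72 × 2.692) = 4713.8 / 193.82 ≈ 24.3 mL/min
Patient B: CrCl = (140 − 64) × 48 / (72 × 2.37) × 0.85 = 3648.0 / 170.64 × 0.85 ≈ 18.2 mL/min
|24.3 − 18.2| = 6.1 mL/min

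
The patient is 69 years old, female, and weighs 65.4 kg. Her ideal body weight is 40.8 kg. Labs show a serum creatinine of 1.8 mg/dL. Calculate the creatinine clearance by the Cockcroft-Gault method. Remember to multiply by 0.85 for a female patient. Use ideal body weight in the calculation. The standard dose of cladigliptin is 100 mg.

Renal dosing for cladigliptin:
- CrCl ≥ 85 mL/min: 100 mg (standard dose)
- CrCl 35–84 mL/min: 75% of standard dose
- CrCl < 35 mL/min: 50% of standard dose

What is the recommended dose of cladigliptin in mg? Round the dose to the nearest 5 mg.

CrCl = (140 − 69) × 40.8 / (72 × 1.8) × 0.85 = 2896.8 / 129.60 × 0.85 ≈ 19.0 mL/min
CrCl ≈ 19 mL/min → bracket < 35 mL/min.
50% of 100 mg = 50 mg

50 mg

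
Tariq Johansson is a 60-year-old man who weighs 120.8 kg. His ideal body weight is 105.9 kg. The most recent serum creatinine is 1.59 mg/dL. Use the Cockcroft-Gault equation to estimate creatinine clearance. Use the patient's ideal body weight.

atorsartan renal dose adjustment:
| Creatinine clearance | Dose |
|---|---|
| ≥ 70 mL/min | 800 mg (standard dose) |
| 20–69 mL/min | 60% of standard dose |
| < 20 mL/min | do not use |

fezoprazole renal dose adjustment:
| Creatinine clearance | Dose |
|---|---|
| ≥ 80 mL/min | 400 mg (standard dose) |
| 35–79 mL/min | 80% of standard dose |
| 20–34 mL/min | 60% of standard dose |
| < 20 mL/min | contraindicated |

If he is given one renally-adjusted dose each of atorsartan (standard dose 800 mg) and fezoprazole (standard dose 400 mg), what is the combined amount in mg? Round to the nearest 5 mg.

CrCl = (140 − 60) × 105.9 / (72 × 1.59) = 8472.0 / 114.48 ≈ 74.0 mL/min
CrCl ≈ 74 mL/min.
atorsartan: ≥ 70 mL/min → 100% of 800 mg = 800 mg.
fezoprazole: 35–79 mL/min → 80% of 400 mg = 320 mg.
Total = 800 + 320 = 1120 mg.

1120 mg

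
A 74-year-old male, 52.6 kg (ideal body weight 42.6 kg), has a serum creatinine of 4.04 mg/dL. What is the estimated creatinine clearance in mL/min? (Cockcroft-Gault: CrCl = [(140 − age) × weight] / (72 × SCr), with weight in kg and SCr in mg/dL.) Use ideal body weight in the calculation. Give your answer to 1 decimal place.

9.7 mL/min

CrCl = (140 − 74) × 42.6 / (72 × 4.04) = 2811.6 / 290.88 ≈ 9.7 mL/min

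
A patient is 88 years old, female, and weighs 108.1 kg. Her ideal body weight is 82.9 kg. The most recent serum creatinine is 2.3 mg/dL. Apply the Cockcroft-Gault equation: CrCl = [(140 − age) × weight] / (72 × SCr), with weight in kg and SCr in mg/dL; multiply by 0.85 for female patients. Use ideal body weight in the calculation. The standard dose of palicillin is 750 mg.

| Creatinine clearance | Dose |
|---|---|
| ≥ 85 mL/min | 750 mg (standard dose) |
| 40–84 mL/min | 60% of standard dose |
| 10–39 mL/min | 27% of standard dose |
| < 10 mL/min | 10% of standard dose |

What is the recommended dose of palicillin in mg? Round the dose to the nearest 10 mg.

CrCl = (140 − 88) × 82.9 / (72 × 2.3) × 0.85 = 4310.8 / 165.60 × 0.85 ≈ 22.1 mL/min
CrCl ≈ 22 mL/min → bracket 10–39 mL/min.
27% of 750 mg = 202.5 mg → 200 mg

200 mg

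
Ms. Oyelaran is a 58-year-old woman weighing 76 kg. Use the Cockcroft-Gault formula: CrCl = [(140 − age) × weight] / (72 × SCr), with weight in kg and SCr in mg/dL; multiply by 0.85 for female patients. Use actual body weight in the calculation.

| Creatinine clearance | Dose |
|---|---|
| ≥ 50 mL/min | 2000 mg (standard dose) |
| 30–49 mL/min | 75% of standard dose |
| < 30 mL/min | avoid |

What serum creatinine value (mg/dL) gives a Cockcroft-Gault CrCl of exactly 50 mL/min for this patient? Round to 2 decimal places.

1.47 mg/dL

Standard dose requires CrCl ≥ 50 mL/min.
Set (140 − 58) × 76 × 0.85 / (72 × SCr) = 50
SCr = (140 − 58) × 76 × 0.85 / (72 × 50) = 1.471 mg/dL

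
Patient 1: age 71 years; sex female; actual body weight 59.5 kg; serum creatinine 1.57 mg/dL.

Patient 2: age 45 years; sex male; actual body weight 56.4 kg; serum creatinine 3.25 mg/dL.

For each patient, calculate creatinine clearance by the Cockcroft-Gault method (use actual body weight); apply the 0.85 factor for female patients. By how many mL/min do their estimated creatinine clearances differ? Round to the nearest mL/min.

8 mL/min

Patient 1: CrCl = (140 − 71) × 59.5 / (72 × 1.57) × 0.85 = 4105.5 / 113.04 × 0.85 ≈ 30.9 mL/min
Patient 2: CrCl = (140 − 45) × 56.4 / (72 × 3.25) = 5358.0 / 234.00 ≈ 22.9 mL/min
|30.9 − 22.9| = 8.0 mL/min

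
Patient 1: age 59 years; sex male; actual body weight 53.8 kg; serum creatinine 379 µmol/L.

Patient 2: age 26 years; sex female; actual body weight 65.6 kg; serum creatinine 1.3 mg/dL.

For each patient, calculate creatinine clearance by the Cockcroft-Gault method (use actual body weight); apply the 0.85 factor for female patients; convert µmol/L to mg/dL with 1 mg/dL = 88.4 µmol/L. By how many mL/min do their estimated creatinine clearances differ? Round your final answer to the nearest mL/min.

Patient 1: SCr = 379 / 88.4 = 4.287 mg/dL
Patient 1: CrCl = (140 − 59) × 53.8 / (72 × 4.287) = 4357.8 / 308.66 ≈ 14.1 mL/min
Patient 2: CrCl = (140 − 26) × 65.6 / (72 × 1.3) × 0.85 = 7478.4 / 93.60 × 0.85 ≈ 67.9 mL/min
|14.1 − 67.9| = 53.8 mL/min

54 mL/min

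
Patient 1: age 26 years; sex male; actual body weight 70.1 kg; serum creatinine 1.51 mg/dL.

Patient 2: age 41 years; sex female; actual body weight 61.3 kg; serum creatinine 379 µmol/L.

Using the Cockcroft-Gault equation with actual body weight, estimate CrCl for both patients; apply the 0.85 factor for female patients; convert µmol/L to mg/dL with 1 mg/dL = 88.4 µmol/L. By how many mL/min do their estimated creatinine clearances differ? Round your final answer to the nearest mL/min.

57 mL/min

Patient 1: CrCl = (140 − 26) × 70.1 / (72 × 1.51) = 7991.4 / 108.72 ≈ 73.5 mL/min
Patient 2: SCr = 379 / 88.4 = 4.287 mg/dL
Patient 2: CrCl = (140 − 41) × 61.3 / (72 × 4.287) × 0.85 = 6068.7 / 308.66 × 0.85 ≈ 16.7 mL/min
|73.5 − 16.7| = 56.8 mL/min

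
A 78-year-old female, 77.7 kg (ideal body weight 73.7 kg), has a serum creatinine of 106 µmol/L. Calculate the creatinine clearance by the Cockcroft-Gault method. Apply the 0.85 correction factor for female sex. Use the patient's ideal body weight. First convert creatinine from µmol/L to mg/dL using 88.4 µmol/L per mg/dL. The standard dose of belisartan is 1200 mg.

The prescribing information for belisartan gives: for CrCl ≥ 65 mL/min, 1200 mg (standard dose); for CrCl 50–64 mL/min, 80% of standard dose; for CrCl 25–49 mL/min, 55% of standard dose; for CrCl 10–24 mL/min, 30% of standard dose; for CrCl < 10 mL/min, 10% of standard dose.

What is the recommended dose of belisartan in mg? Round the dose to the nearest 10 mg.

660 mg

SCr = 106 / 88.4 = 1.199 mg/dL
CrCl = (140 − 78) × 73.7 / (72 × 1.199) × 0.85 = 4569.4 / 86.33 × 0.85 ≈ 45.0 mL/min
CrCl ≈ 45 mL/min → bracket 25–49 mL/min.
55% of 1200 mg = 660 mg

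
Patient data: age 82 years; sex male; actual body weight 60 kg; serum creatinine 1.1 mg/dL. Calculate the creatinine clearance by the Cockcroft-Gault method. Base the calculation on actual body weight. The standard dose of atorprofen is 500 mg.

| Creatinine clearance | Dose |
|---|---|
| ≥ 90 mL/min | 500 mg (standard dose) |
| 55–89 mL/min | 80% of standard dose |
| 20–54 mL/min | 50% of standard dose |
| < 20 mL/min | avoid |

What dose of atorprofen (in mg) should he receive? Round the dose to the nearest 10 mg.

250 mg

CrCl = (140 − 82) × 60 / (72 × 1.1) = 3480.0 / 79.20 ≈ 43.9 mL/min
CrCl ≈ 44 mL/min → bracket 20–54 mL/min.
50% of 500 mg = 250 mg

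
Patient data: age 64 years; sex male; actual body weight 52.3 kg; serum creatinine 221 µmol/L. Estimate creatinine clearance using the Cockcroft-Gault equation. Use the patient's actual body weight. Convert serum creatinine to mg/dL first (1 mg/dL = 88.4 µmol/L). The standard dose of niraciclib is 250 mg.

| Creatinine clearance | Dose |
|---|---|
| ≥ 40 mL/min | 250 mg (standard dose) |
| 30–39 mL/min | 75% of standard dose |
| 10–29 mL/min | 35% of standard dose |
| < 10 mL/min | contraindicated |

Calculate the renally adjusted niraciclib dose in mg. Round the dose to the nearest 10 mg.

90 mg

SCr = 221 / 88.4 = 2.5 mg/dL
CrCl = (140 − 64) × 52.3 / (72 × 2.5) = 3974.8 / 180.00 ≈ 22.1 mL/min
CrCl ≈ 22 mL/min → bracket 10–29 mL/min.
35% of 250 mg = 87.5 mg → 90 mg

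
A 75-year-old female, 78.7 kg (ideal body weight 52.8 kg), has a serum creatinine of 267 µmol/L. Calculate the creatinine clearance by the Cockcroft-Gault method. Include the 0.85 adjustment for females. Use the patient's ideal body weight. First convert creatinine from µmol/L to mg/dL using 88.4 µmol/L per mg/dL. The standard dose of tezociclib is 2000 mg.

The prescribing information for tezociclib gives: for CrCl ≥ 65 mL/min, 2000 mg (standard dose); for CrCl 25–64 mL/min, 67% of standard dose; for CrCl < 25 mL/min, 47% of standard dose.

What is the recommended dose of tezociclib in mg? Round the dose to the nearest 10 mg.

940 mg

SCr = 267 / 88.4 = 3.02 mg/dL
CrCl = (140 − 75) × 52.8 / (72 × 3.02) × 0.85 = 3432.0 / 217.44 × 0.85 ≈ 13.4 mL/min
CrCl ≈ 13 mL/min → bracket < 25 mL/min.
47% of 2000 mg = 940 mg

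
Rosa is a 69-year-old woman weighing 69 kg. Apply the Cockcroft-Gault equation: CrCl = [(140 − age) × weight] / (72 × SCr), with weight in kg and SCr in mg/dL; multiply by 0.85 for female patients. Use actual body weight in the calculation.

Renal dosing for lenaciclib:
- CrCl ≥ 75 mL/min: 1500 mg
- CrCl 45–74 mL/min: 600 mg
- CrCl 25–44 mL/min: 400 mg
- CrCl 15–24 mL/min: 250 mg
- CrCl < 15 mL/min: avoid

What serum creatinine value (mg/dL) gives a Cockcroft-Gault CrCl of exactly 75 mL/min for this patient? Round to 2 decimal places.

0.77 mg/dL

Standard dose requires CrCl ≥ 75 mL/min.
Set (140 − 69) × 69 × 0.85 / (72 × SCr) = 75
SCr = (140 − 69) × 69 × 0.85 / (72 × 75) = 0.771 mg/dL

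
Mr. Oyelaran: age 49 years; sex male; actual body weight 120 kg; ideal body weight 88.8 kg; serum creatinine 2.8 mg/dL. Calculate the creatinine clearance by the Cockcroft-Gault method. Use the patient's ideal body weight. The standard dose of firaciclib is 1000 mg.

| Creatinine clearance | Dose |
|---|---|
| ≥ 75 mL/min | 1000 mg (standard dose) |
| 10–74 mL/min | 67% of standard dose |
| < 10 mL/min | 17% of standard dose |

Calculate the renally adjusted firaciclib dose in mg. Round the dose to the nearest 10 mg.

CrCl = (140 − 49) × 88.8 / (72 × 2.8) = 8080.8 / 201.60 ≈ 40.1 mL/min
CrCl ≈ 40 mL/min → bracket 10–74 mL/min.
67% of 1000 mg = 670 mg

670 mg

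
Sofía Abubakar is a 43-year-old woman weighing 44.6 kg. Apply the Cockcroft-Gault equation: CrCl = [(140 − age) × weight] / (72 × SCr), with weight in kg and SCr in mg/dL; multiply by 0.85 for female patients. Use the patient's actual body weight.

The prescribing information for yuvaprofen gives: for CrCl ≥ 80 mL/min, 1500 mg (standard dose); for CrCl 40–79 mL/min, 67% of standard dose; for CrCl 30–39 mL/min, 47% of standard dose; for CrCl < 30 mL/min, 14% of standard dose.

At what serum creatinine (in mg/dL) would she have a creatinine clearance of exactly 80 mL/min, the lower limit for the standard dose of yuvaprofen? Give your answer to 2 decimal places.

Standard dose requires CrCl ≥ 80 mL/min.
Set (140 − 43) × 44.6 × 0.85 / (72 × SCr) = 80
SCr = (140 − 43) × 44.6 × 0.85 / (72 × 80) = 0.638 mg/dL

0.64 mg/dL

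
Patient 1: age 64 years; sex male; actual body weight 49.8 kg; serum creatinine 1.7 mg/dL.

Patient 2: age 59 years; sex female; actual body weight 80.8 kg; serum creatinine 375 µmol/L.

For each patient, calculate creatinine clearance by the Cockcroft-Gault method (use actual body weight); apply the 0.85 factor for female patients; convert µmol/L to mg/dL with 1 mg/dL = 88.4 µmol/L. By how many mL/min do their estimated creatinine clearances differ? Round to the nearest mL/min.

Patient 1: CrCl = (140 − 64) × 49.8 / (72 × 1.7) = 3784.8 / 122.40 ≈ 30.9 mL/min
Patient 2: SCr = 375 / 88.4 = 4.242 mg/dL
Patient 2: CrCl = (140 − 59) × 80.8 / (72 × 4.242) × 0.85 = 6544.8 / 305.42 × 0.85 ≈ 18.2 mL/min
|30.9 − 18.2| = 12.7 mL/min

13 mL/min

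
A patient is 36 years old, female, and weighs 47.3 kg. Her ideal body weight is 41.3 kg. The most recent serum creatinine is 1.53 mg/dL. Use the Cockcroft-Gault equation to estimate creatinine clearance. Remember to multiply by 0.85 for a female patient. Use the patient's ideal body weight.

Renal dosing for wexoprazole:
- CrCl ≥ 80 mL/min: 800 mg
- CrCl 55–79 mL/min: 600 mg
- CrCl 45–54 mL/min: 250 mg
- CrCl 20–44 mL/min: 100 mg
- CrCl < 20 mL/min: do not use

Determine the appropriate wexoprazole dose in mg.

100 mg

CrCl = (140 − 36) × 41.3 / (72 × 1.53) × 0.85 = 4295.2 / 110.16 × 0.85 ≈ 33.1 mL/min
CrCl ≈ 33 mL/min → bracket 20–44 mL/min.
Dose for this bracket: 100 mg.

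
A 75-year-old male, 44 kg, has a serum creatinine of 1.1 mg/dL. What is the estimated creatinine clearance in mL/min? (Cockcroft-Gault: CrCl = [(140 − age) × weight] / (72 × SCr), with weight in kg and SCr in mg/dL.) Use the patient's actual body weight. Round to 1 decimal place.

36.1 mL/min

CrCl = (140 − 75) × 44 / (72 × 1.1) = 2860.0 / 79.20 ≈ 36.1 mL/min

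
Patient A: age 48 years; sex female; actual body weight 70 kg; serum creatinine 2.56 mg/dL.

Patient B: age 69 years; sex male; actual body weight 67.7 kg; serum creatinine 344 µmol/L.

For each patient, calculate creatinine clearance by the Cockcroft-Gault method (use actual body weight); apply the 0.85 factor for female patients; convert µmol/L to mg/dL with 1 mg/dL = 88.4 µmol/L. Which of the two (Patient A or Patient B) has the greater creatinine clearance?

Patient A: CrCl = (140 − 48) × 70 / (72 × 2.56) × 0.85 = 6440.0 / 184.32 × 0.85 ≈ 29.7 mL/min
Patient B: SCr = 344 / 88.4 = 3.891 mg/dL
Patient B: CrCl = (140 − 69) × 67.7 / (72 × 3.891) = 4806.7 / 280.15 ≈ 17.2 mL/min
29.7 vs 17.2 mL/min → Patient A is higher.

Patient A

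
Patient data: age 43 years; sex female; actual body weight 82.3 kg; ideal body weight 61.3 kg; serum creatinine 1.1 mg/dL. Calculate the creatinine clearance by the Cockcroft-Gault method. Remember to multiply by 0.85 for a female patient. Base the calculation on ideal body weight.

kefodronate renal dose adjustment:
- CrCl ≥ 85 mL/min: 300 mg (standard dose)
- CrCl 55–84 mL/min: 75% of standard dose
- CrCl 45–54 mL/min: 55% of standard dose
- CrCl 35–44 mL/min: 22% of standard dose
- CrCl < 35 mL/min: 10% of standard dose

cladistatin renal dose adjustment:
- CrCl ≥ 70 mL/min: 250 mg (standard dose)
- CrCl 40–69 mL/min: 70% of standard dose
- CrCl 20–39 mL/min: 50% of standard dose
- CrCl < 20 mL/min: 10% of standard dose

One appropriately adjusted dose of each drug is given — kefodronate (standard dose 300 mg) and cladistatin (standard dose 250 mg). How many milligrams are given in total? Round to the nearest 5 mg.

CrCl = (140 − 43) × 61.3 / (72 × 1.1) × 0.85 = 5946.1 / 79.20 × 0.85 ≈ 63.8 mL/min
CrCl ≈ 64 mL/min.
kefodronate: 55–84 mL/min → 75% of 300 mg = 225 mg.
cladistatin: 40–69 mL/min → 70% of 250 mg = 175 mg.
Total = 225 + 175 = 400 mg.

400 mg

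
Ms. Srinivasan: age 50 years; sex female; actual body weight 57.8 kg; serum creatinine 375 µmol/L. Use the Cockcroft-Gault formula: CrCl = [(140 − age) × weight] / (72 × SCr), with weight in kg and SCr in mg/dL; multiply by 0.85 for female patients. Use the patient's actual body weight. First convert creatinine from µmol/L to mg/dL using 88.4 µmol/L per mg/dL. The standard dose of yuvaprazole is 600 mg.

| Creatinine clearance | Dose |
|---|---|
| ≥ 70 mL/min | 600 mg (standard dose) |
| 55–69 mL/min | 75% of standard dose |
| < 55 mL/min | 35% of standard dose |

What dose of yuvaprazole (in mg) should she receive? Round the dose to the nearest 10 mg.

210 mg

SCr = 375 / 88.4 = 4.242 mg/dL
CrCl = (140 − 50) × 57.8 / (72 × 4.242) × 0.85 = 5202.0 / 305.42 × 0.85 ≈ 14.5 mL/min
CrCl ≈ 14 mL/min → bracket < 55 mL/min.
35% of 600 mg = 210 mg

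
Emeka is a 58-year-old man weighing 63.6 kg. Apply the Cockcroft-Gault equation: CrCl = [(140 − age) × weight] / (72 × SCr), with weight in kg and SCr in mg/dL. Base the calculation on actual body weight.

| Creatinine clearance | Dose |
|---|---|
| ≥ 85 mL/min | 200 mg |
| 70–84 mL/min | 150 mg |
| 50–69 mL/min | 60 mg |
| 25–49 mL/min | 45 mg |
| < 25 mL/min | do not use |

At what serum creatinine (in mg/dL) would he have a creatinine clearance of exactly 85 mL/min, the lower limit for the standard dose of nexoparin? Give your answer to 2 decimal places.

0.85 mg/dL

Standard dose requires CrCl ≥ 85 mL/min.
Set (140 − 58) × 63.6 / (72 × SCr) = 85
SCr = (140 − 58) × 63.6 / (72 × 85) = 0.852 mg/dL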